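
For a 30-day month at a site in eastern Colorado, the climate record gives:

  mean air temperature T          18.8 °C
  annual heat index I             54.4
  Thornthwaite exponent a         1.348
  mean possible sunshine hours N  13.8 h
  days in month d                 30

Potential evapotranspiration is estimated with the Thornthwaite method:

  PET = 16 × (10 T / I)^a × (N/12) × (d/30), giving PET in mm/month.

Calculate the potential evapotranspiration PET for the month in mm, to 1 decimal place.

97.9 mm

10T/I = 10 × 18.8 / 54.4 = 3.4559
(10T/I)^a = 3.4559^1.348 = 5.3208
Uncorrected PET = 16 × 5.3208 = 85.133 mm
Correction = (N/12)(d/30) = (13.8/12)(30/30) = 1.1500
PET = 85.133 × 1.1500 = 97.903 mm/month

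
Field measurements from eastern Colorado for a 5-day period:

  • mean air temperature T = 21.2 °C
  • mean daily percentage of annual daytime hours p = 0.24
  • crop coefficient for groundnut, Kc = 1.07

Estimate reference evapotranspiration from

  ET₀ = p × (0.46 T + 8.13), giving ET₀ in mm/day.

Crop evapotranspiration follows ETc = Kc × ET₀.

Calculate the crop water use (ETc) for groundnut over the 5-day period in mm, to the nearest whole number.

23 mm

ET₀ = 0.24 × (0.46 × 21.2 + 8.13) = 0.24 × 17.882 = 4.2917 mm/d
ETc = Kc × ET₀ = 1.07 × 4.2917 = 4.5921 mm/d
Over 5 days: 4.5921 × 5 = 22.961 mm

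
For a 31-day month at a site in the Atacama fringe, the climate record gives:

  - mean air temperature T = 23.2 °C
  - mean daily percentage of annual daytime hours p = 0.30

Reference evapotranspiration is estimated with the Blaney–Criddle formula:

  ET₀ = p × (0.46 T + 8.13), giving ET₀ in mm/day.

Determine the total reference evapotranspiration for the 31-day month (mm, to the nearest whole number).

ET₀ = 0.30 × (0.46 × 23.2 + 8.13) = 0.30 × 18.802 = 5.6406 mm/d
Monthly total = 5.6406 × 31 = 174.859 mm

175 mm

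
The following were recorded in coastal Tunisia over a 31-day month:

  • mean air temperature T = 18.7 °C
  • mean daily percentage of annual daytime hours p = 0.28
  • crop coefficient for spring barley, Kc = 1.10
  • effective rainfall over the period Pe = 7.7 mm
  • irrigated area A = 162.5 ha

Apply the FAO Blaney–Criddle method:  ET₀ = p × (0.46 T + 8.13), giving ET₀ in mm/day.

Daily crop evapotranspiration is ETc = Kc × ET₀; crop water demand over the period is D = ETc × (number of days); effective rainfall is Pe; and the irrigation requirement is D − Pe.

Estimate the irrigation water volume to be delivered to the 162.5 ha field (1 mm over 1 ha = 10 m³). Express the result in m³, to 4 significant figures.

247100 m³

ET₀ = 0.28 × (0.46 × 18.7 + 8.13) = 0.28 × 16.732 = 4.6850 mm/d
ETc = Kc × ET₀ = 1.10 × 4.6850 = 5.1535 mm/d
Crop demand D = ETc × 31 d = 5.1535 × 31 = 159.759 mm
D − Pe = 159.759 − 7.7 = 152.059 mm
Volume = 152.059 mm × 162.5 ha × 10 = 247095.9 m³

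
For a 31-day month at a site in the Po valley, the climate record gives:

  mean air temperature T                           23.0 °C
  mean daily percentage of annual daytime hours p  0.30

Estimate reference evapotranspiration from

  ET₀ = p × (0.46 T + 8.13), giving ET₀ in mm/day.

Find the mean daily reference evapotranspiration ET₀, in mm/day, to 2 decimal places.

ET₀ = 0.30 × (0.46 × 23.0 + 8.13) = 0.30 × 18.710 = 5.6130 mm/d

5.61 mm/day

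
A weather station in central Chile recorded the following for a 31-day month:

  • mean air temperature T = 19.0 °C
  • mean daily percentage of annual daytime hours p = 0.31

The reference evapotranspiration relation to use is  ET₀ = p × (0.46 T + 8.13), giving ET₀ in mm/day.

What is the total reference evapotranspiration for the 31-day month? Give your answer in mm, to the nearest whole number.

ET₀ = 0.31 × (0.46 × 19.0 + 8.13) = 0.31 × 16.870 = 5.2297 mm/d
Monthly total = 5.2297 × 31 = 162.121 mm

162 mm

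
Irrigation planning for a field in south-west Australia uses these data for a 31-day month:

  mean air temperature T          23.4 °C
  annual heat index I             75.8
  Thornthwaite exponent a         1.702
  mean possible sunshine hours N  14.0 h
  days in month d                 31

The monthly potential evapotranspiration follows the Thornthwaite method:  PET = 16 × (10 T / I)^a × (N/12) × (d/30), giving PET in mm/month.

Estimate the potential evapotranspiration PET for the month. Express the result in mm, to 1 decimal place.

131.4 mm

10T/I = 10 × 23.4 / 75.8 = 3.0871
(10T/I)^a = 3.0871^1.702 = 6.8111
Uncorrected PET = 16 × 6.8111 = 108.978 mm
Correction = (N/12)(d/30) = (14.0/12)(31/30) = 1.2056
PET = 108.978 × 1.2056 = 131.384 mm/month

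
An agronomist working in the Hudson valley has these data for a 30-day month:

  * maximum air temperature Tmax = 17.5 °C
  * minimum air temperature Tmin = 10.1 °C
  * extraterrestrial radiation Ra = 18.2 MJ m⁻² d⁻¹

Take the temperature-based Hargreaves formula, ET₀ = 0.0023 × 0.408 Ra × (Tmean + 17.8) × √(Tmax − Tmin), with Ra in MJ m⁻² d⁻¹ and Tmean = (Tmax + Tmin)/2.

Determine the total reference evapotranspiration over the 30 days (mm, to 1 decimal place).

44.0 mm

Tmean = (17.5 + 10.1)/2 = 13.80 °C
0.408 Ra = 0.408 × 18.2 = 7.4256 mm/d equivalent
ET₀ = 0.0023 × 7.4256 × (13.80 + 17.8) × √7.4 = 0.0023 × 7.4256 × 31.60 × 2.7203 = 1.4681 mm/d
Over 30 days: 1.4681 × 30 = 44.043 mm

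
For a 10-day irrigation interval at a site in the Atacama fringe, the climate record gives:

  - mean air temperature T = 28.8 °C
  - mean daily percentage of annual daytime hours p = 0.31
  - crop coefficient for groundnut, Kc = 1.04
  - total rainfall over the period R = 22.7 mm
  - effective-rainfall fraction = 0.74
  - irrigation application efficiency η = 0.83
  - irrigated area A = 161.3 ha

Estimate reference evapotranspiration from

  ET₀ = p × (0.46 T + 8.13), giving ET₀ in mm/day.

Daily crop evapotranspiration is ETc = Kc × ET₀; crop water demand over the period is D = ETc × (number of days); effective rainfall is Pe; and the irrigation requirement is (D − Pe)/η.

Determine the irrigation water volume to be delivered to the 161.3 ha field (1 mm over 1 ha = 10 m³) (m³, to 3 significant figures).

101000 m³

ET₀ = 0.31 × (0.46 × 28.8 + 8.13) = 0.31 × 21.378 = 6.6272 mm/d
ETc = Kc × ET₀ = 1.04 × 6.6272 = 6.8923 mm/d
Crop demand D = ETc × 10 d = 6.8923 × 10 = 68.923 mm
Pe = 0.74 × 22.7 = 16.798 mm
D − Pe = 68.923 − 16.798 = 52.125 mm
Gross irrigation = 52.125 / 0.83 = 62.801 mm
Volume = 62.801 mm × 161.3 ha × 10 = 101298.0 m³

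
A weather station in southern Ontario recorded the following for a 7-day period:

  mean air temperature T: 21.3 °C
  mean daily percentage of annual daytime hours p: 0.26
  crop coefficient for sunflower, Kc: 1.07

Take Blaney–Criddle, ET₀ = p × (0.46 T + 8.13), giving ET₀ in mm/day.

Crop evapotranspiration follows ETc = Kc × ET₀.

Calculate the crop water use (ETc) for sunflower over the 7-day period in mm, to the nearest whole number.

ET₀ = 0.26 × (0.46 × 21.3 + 8.13) = 0.26 × 17.928 = 4.6613 mm/d
ETc = Kc × ET₀ = 1.07 × 4.6613 = 4.9876 mm/d
Over 7 days: 4.9876 × 7 = 34.913 mm

35 mm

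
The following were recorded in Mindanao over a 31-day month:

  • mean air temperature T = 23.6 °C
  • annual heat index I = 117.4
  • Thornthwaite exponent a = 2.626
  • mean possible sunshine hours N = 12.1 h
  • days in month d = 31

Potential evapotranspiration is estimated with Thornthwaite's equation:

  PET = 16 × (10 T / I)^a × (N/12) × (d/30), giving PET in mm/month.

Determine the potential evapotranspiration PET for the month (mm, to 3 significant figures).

10T/I = 10 × 23.6 / 117.4 = 2.0102
(10T/I)^a = 2.0102^2.626 = 6.2561
Uncorrected PET = 16 × 6.2561 = 100.098 mm
Correction = (N/12)(d/30) = (12.1/12)(31/30) = 1.0419
PET = 100.098 × 1.0419 = 104.292 mm/month

104 mm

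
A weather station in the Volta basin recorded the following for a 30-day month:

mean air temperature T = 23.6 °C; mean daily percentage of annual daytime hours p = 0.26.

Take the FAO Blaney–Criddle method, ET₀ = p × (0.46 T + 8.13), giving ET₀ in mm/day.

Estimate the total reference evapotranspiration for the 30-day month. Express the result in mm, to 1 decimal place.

148.1 mm

ET₀ = 0.26 × (0.46 × 23.6 + 8.13) = 0.26 × 18.986 = 4.9364 mm/d
Monthly total = 4.9364 × 30 = 148.092 mm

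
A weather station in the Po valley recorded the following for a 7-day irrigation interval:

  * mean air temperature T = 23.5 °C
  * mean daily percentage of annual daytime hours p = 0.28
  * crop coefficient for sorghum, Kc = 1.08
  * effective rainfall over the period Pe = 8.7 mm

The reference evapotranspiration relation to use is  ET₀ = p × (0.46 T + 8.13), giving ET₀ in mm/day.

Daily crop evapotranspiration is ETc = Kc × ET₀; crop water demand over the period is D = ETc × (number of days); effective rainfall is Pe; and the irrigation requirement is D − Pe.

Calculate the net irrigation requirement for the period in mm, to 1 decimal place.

ET₀ = 0.28 × (0.46 × 23.5 + 8.13) = 0.28 × 18.940 = 5.3032 mm/d
ETc = Kc × ET₀ = 1.08 × 5.3032 = 5.7275 mm/d
Crop demand D = ETc × 7 d = 5.7275 × 7 = 40.093 mm
D − Pe = 40.093 − 8.7 = 31.393 mm

31.4 mm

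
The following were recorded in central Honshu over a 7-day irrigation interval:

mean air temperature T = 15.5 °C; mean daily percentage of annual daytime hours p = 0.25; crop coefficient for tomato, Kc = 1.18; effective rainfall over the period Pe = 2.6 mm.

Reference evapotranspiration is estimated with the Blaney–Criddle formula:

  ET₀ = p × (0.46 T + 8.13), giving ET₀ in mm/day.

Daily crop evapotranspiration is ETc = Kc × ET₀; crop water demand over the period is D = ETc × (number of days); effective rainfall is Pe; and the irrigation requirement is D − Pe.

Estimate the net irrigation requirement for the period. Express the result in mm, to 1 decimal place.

28.9 mm

ET₀ = 0.25 × (0.46 × 15.5 + 8.13) = 0.25 × 15.260 = 3.8150 mm/d
ETc = Kc × ET₀ = 1.18 × 3.8150 = 4.5017 mm/d
Crop demand D = ETc × 7 d = 4.5017 × 7 = 31.512 mm
D − Pe = 31.512 − 2.6 = 28.912 mm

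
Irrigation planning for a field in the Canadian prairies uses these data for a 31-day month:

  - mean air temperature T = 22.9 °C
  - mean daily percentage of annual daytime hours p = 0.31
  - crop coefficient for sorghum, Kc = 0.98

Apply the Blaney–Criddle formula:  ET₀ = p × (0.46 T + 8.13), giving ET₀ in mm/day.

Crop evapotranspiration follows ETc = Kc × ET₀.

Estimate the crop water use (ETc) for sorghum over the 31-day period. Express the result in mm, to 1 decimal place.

ET₀ = 0.31 × (0.46 × 22.9 + 8.13) = 0.31 × 18.664 = 5.7858 mm/d
ETc = Kc × ET₀ = 0.98 × 5.7858 = 5.6701 mm/d
Over 31 days: 5.6701 × 31 = 175.773 mm

175.8 mm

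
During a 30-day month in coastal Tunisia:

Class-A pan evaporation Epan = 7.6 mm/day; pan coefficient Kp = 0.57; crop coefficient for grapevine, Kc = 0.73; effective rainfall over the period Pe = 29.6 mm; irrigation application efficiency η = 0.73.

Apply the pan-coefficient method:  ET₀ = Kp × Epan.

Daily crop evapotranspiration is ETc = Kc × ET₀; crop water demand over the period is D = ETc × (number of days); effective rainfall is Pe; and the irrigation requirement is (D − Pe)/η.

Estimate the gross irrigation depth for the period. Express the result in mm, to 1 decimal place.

ET₀ = 0.57 × 7.6 = 4.3320 mm/d
ETc = Kc × ET₀ = 0.73 × 4.3320 = 3.1624 mm/d
Crop demand D = ETc × 30 d = 3.1624 × 30 = 94.872 mm
D − Pe = 94.872 − 29.6 = 65.272 mm
Gross irrigation = 65.272 / 0.73 = 89.414 mm

89.4 mm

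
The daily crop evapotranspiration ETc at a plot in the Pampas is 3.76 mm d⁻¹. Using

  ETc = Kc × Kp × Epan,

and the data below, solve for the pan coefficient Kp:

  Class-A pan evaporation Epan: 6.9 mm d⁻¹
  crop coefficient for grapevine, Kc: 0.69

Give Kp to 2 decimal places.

0.79

ETc = Kc × Kp × Epan  ⇒  Kp = ETc / (Kc × Epan)
Kp = 3.76 / (0.69 × 6.9) = 3.76 / 4.761 = 0.7898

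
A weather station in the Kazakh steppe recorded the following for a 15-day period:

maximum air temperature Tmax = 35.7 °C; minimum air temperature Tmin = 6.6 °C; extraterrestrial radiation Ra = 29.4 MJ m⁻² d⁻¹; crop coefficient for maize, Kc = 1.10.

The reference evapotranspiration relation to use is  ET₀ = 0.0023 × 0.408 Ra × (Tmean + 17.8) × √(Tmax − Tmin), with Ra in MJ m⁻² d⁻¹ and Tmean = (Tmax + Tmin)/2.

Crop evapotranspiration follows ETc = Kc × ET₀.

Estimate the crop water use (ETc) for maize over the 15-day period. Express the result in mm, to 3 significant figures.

Tmean = (35.7 + 6.6)/2 = 21.15 °C
0.408 Ra = 0.408 × 29.4 = 11.9952 mm/d equivalent
ET₀ = 0.0023 × 11.9952 × (21.15 + 17.8) × √29.1 = 0.0023 × 11.9952 × 38.95 × 5.3944 = 5.7968 mm/d
ETc = Kc × ET₀ = 1.10 × 5.7968 = 6.3765 mm/d
Over 15 days: 6.3765 × 15 = 95.648 mm

95.6 mm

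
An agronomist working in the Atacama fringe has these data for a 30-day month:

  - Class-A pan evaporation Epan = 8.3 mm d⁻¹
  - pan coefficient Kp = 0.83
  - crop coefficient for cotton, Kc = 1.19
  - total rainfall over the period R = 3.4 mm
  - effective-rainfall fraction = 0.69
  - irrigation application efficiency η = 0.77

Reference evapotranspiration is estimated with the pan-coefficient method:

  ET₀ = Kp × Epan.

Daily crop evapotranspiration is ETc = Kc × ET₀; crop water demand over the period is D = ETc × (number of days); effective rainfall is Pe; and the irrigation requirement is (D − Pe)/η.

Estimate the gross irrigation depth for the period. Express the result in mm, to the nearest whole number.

316 mm

ET₀ = 0.83 × 8.3 = 6.8890 mm/d
ETc = Kc × ET₀ = 1.19 × 6.8890 = 8.1979 mm/d
Crop demand D = ETc × 30 d = 8.1979 × 30 = 245.937 mm
Pe = 0.69 × 3.4 = 2.346 mm
D − Pe = 245.937 − 2.346 = 243.591 mm
Gross irrigation = 243.591 / 0.77 = 316.352 mm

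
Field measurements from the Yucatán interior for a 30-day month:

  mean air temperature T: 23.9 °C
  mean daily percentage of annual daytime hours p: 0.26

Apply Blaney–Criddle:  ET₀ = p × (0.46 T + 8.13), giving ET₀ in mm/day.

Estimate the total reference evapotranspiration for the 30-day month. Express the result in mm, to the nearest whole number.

149 mm

ET₀ = 0.26 × (0.46 × 23.9 + 8.13) = 0.26 × 19.124 = 4.9722 mm/d
Monthly total = 4.9722 × 30 = 149.166 mm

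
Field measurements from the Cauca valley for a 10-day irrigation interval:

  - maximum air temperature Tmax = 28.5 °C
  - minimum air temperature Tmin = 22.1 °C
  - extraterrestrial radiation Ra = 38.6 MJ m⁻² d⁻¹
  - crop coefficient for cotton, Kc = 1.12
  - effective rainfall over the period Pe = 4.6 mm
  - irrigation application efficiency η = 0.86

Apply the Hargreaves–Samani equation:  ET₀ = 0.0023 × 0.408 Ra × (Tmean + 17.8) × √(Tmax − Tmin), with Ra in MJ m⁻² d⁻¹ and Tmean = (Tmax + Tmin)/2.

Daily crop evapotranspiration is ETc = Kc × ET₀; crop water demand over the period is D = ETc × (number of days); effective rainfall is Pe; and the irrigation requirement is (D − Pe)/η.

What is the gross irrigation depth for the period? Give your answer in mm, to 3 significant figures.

46.1 mm

Tmean = (28.5 + 22.1)/2 = 25.30 °C
0.408 Ra = 0.408 × 38.6 = 15.7488 mm/d equivalent
ET₀ = 0.0023 × 15.7488 × (25.30 + 17.8) × √6.4 = 0.0023 × 15.7488 × 43.10 × 2.5298 = 3.9495 mm/d
ETc = Kc × ET₀ = 1.12 × 3.9495 = 4.4234 mm/d
Crop demand D = ETc × 10 d = 4.4234 × 10 = 44.234 mm
D − Pe = 44.234 − 4.6 = 39.634 mm
Gross irrigation = 39.634 / 0.86 = 46.086 mm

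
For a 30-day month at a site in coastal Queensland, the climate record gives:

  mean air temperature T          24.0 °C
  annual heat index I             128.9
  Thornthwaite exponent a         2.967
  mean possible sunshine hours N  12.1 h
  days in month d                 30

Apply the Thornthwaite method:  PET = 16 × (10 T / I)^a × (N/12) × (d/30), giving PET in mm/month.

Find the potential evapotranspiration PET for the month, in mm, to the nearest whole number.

102 mm

10T/I = 10 × 24.0 / 128.9 = 1.8619
(10T/I)^a = 1.8619^2.967 = 6.3235
Uncorrected PET = 16 × 6.3235 = 101.176 mm
Correction = (N/12)(d/30) = (12.1/12)(30/30) = 1.0083
PET = 101.176 × 1.0083 = 102.016 mm/month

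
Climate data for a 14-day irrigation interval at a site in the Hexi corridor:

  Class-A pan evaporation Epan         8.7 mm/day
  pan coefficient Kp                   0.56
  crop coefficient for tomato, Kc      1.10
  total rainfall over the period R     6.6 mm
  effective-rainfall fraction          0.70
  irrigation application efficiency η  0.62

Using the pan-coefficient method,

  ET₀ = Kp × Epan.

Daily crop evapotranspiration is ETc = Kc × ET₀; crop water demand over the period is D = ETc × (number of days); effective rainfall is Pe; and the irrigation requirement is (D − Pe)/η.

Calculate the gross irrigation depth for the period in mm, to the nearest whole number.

ET₀ = 0.56 × 8.7 = 4.8720 mm/d
ETc = Kc × ET₀ = 1.10 × 4.8720 = 5.3592 mm/d
Crop demand D = ETc × 14 d = 5.3592 × 14 = 75.029 mm
Pe = 0.70 × 6.6 = 4.620 mm
D − Pe = 75.029 − 4.620 = 70.409 mm
Gross irrigation = 70.409 / 0.62 = 113.563 mm

114 mm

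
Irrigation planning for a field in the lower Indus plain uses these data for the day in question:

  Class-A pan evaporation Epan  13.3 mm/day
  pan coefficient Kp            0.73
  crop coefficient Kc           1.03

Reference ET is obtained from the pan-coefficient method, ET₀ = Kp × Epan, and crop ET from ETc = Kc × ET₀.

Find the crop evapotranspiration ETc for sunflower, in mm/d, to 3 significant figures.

ET₀ = 0.73 × 13.3 = 9.7090 mm/d
ETc = Kc × ET₀ = 1.03 × 9.7090 = 10.0003 mm/d

10.0 mm/d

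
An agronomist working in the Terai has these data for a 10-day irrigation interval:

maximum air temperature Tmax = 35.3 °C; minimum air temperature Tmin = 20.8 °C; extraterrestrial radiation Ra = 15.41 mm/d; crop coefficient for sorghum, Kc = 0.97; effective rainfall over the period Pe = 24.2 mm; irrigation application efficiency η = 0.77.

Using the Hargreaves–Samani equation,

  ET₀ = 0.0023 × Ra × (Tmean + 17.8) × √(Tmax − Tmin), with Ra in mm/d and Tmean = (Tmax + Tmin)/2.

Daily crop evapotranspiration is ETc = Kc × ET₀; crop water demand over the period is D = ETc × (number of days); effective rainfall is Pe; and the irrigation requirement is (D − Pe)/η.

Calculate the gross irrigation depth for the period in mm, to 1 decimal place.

46.5 mm

Tmean = (35.3 + 20.8)/2 = 28.05 °C
ET₀ = 0.0023 × 15.41 × (28.05 + 17.8) × √14.5 = 0.0023 × 15.41 × 45.85 × 3.8079 = 6.1881 mm/d
ETc = Kc × ET₀ = 0.97 × 6.1881 = 6.0025 mm/d
Crop demand D = ETc × 10 d = 6.0025 × 10 = 60.025 mm
D − Pe = 60.025 − 24.2 = 35.825 mm
Gross irrigation = 35.825 / 0.77 = 46.526 mm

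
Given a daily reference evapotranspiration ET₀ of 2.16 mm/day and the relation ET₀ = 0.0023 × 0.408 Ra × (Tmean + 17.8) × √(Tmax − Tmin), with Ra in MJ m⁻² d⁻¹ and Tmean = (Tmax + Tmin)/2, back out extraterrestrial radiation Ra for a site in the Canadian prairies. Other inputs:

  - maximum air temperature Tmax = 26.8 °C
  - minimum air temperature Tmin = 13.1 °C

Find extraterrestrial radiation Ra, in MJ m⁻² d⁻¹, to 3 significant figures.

16.5 MJ m⁻² d⁻¹

Tmean = (26.8+13.1)/2 = 19.95 °C; ΔT = 13.7
Ra = ET₀ / [0.0023 × 0.408 × (Tmean+17.8) × √ΔT]
   = 2.16 / (0.0023 × 0.408 × 37.75 × 3.7014) = 16.473 MJ m⁻² d⁻¹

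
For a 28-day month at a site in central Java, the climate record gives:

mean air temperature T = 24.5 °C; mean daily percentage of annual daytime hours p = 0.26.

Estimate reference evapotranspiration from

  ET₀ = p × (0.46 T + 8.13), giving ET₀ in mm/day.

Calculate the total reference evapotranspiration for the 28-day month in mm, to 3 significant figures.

141 mm

ET₀ = 0.26 × (0.46 × 24.5 + 8.13) = 0.26 × 19.400 = 5.0440 mm/d
Monthly total = 5.0440 × 28 = 141.232 mm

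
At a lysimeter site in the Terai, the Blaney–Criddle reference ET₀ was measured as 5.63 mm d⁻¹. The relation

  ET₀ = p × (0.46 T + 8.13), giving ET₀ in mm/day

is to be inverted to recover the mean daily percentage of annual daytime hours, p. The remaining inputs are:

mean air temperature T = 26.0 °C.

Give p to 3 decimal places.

0.280

p = ET₀ / (0.46 T + 8.13) = 5.63 / (0.46 × 26.0 + 8.13) = 5.63 / 20.090 = 0.2802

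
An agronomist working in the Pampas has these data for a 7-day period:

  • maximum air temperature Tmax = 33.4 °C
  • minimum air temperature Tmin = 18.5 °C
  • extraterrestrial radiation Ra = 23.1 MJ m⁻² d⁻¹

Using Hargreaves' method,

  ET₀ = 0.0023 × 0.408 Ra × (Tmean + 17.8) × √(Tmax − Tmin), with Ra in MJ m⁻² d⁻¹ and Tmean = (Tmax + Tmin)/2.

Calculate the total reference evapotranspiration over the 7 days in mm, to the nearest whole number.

26 mm

Tmean = (33.4 + 18.5)/2 = 25.95 °C
0.408 Ra = 0.408 × 23.1 = 9.4248 mm/d equivalent
ET₀ = 0.0023 × 9.4248 × (25.95 + 17.8) × √14.9 = 0.0023 × 9.4248 × 43.75 × 3.8601 = 3.6608 mm/d
Over 7 days: 3.6608 × 7 = 25.626 mm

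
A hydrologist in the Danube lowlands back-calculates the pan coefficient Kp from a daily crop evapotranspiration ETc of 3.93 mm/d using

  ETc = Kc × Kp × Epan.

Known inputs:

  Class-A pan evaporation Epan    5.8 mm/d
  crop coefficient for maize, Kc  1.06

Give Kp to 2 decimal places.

0.64

ETc = Kc × Kp × Epan  ⇒  Kp = ETc / (Kc × Epan)
Kp = 3.93 / (1.06 × 5.8) = 3.93 / 6.148 = 0.6392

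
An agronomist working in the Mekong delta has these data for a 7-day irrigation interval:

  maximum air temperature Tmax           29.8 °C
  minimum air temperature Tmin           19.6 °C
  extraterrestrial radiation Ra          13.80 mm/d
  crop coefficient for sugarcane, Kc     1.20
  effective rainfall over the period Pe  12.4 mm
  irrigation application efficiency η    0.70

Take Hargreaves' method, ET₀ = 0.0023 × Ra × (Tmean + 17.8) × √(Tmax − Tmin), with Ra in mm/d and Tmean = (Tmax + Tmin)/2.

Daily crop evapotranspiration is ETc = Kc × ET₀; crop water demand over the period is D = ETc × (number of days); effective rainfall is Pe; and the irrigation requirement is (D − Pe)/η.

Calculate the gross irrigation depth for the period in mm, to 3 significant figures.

Tmean = (29.8 + 19.6)/2 = 24.70 °C
ET₀ = 0.0023 × 13.80 × (24.70 + 17.8) × √10.2 = 0.0023 × 13.80 × 42.50 × 3.1937 = 4.3081 mm/d
ETc = Kc × ET₀ = 1.20 × 4.3081 = 5.1697 mm/d
Crop demand D = ETc × 7 d = 5.1697 × 7 = 36.188 mm
D − Pe = 36.188 − 12.4 = 23.788 mm
Gross irrigation = 23.788 / 0.70 = 33.983 mm

34.0 mm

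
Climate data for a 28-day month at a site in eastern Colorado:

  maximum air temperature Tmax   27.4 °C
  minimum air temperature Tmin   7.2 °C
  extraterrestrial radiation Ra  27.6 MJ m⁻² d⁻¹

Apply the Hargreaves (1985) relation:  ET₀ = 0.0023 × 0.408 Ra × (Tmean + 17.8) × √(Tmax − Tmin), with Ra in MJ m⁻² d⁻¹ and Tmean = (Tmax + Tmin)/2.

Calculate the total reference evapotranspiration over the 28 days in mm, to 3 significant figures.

Tmean = (27.4 + 7.2)/2 = 17.30 °C
0.408 Ra = 0.408 × 27.6 = 11.2608 mm/d equivalent
ET₀ = 0.0023 × 11.2608 × (17.30 + 17.8) × √20.2 = 0.0023 × 11.2608 × 35.10 × 4.4944 = 4.0858 mm/d
Over 28 days: 4.0858 × 28 = 114.402 mm

114 mm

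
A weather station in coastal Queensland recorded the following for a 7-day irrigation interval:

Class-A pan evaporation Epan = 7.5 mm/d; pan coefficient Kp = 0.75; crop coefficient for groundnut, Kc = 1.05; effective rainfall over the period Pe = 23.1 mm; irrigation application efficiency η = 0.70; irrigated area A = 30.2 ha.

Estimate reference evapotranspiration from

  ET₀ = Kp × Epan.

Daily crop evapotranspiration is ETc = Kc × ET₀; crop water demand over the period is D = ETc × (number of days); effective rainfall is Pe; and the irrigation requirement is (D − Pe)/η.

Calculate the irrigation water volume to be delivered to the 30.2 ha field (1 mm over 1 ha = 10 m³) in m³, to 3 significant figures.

ET₀ = 0.75 × 7.5 = 5.6250 mm/d
ETc = Kc × ET₀ = 1.05 × 5.6250 = 5.9063 mm/d
Crop demand D = ETc × 7 d = 5.9063 × 7 = 41.344 mm
D − Pe = 41.344 − 23.1 = 18.244 mm
Gross irrigation = 18.244 / 0.70 = 26.063 mm
Volume = 26.063 mm × 30.2 ha × 10 = 7871.0 m³

7870 m³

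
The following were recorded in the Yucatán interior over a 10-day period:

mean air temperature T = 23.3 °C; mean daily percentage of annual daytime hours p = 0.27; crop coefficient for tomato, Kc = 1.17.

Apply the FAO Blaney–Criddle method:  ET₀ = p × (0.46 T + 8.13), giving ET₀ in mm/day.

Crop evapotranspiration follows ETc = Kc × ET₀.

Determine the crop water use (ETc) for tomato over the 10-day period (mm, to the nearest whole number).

60 mm

ET₀ = 0.27 × (0.46 × 23.3 + 8.13) = 0.27 × 18.848 = 5.0890 mm/d
ETc = Kc × ET₀ = 1.17 × 5.0890 = 5.9541 mm/d
Over 10 days: 5.9541 × 10 = 59.541 mm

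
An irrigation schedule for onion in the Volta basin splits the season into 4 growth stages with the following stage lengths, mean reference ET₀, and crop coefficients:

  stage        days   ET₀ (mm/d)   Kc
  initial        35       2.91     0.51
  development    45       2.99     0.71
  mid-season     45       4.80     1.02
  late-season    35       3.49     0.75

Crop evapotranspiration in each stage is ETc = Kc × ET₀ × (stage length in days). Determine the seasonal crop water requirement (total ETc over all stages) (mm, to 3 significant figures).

459 mm

initial: 0.51 × 2.91 × 35 = 51.94 mm
development: 0.71 × 2.99 × 45 = 95.53 mm
mid-season: 1.02 × 4.80 × 45 = 220.32 mm
late-season: 0.75 × 3.49 × 35 = 91.61 mm
Seasonal total = 459.40 mm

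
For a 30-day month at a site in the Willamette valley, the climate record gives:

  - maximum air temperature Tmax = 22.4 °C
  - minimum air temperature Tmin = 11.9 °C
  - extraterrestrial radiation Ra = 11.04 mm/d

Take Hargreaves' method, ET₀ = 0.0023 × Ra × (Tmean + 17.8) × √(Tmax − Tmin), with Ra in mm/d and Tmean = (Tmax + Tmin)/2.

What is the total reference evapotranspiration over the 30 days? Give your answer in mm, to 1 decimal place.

Tmean = (22.4 + 11.9)/2 = 17.15 °C
ET₀ = 0.0023 × 11.04 × (17.15 + 17.8) × √10.5 = 0.0023 × 11.04 × 34.95 × 3.2404 = 2.8757 mm/d
Over 30 days: 2.8757 × 30 = 86.271 mm

86.3 mm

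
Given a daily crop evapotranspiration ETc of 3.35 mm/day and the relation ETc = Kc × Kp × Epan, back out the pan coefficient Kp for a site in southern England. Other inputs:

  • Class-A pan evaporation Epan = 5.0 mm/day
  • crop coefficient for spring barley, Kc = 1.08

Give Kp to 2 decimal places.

0.62

ETc = Kc × Kp × Epan  ⇒  Kp = ETc / (Kc × Epan)
Kp = 3.35 / (1.08 × 5.0) = 3.35 / 5.400 = 0.6204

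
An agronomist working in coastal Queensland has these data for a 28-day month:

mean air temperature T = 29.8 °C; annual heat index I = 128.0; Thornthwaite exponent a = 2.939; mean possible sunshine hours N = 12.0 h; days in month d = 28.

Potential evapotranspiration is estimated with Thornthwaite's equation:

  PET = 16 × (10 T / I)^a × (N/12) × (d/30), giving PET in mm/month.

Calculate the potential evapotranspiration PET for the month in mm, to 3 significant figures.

179 mm

10T/I = 10 × 29.8 / 128.0 = 2.3281
(10T/I)^a = 2.3281^2.939 = 11.9844
Uncorrected PET = 16 × 11.9844 = 191.750 mm
Correction = (N/12)(d/30) = (12.0/12)(28/30) = 0.9333
PET = 191.750 × 0.9333 = 178.960 mm/month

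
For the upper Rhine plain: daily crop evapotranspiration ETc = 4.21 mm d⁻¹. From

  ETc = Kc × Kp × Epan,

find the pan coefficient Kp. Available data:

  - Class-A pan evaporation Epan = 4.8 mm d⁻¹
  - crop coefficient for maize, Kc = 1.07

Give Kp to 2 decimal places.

0.82

ETc = Kc × Kp × Epan  ⇒  Kp = ETc / (Kc × Epan)
Kp = 4.21 / (1.07 × 4.8) = 4.21 / 5.136 = 0.8197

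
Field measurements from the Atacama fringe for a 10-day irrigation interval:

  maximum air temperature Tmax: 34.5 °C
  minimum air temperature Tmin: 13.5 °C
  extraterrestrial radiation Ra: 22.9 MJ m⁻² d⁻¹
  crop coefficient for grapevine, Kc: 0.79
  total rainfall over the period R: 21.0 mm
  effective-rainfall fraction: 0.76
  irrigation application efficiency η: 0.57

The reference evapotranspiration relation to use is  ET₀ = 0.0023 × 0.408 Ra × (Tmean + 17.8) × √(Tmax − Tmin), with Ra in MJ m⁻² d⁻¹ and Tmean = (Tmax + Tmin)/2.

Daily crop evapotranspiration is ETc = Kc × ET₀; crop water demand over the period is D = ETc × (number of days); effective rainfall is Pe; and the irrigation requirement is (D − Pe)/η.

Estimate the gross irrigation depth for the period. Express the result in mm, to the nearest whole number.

29 mm

Tmean = (34.5 + 13.5)/2 = 24.00 °C
0.408 Ra = 0.408 × 22.9 = 9.3432 mm/d equivalent
ET₀ = 0.0023 × 9.3432 × (24.00 + 17.8) × √21.0 = 0.0023 × 9.3432 × 41.80 × 4.5826 = 4.1163 mm/d
ETc = Kc × ET₀ = 0.79 × 4.1163 = 3.2519 mm/d
Crop demand D = ETc × 10 d = 3.2519 × 10 = 32.519 mm
Pe = 0.76 × 21.0 = 15.960 mm
D − Pe = 32.519 − 15.960 = 16.559 mm
Gross irrigation = 16.559 / 0.57 = 29.051 mm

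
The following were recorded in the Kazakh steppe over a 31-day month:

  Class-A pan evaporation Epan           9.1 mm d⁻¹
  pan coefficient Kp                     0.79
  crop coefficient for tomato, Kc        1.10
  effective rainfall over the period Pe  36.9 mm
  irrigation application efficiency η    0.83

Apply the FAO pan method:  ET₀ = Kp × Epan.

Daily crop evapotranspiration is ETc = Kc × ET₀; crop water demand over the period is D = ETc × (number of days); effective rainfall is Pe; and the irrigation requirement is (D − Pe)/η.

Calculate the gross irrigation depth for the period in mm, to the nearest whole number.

251 mm

ET₀ = 0.79 × 9.1 = 7.1890 mm/d
ETc = Kc × ET₀ = 1.10 × 7.1890 = 7.9079 mm/d
Crop demand D = ETc × 31 d = 7.9079 × 31 = 245.145 mm
D − Pe = 245.145 − 36.9 = 208.245 mm
Gross irrigation = 208.245 / 0.83 = 250.898 mm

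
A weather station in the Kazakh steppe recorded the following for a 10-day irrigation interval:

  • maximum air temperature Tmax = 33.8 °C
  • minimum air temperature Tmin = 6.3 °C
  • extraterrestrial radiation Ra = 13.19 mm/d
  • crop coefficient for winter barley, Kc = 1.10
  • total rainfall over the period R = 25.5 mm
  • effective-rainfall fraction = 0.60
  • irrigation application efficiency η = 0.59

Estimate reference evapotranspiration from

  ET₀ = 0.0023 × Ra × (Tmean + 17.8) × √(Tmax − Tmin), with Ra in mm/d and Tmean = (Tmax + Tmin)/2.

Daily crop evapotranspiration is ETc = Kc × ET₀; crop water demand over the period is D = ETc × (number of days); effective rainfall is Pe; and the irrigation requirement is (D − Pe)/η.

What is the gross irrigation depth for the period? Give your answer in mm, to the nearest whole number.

86 mm

Tmean = (33.8 + 6.3)/2 = 20.05 °C
ET₀ = 0.0023 × 13.19 × (20.05 + 17.8) × √27.5 = 0.0023 × 13.19 × 37.85 × 5.2440 = 6.0215 mm/d
ETc = Kc × ET₀ = 1.10 × 6.0215 = 6.6237 mm/d
Crop demand D = ETc × 10 d = 6.6237 × 10 = 66.237 mm
Pe = 0.60 × 25.5 = 15.300 mm
D − Pe = 66.237 − 15.300 = 50.937 mm
Gross irrigation = 50.937 / 0.59 = 86.334 mm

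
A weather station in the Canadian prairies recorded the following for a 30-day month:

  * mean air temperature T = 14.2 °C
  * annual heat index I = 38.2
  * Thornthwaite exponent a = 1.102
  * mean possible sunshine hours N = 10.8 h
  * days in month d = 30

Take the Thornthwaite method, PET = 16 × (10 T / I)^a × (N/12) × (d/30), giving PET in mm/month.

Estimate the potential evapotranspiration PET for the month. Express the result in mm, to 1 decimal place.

61.2 mm

10T/I = 10 × 14.2 / 38.2 = 3.7173
(10T/I)^a = 3.7173^1.102 = 4.2500
Uncorrected PET = 16 × 4.2500 = 68.000 mm
Correction = (N/12)(d/30) = (10.8/12)(30/30) = 0.9000
PET = 68.000 × 0.9000 = 61.200 mm/month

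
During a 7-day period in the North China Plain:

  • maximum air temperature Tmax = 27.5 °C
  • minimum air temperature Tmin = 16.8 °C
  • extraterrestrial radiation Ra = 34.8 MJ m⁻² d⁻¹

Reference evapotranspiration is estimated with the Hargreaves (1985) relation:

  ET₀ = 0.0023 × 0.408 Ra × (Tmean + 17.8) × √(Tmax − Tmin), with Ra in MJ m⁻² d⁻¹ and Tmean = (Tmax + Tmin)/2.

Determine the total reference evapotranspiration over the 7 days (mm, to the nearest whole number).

30 mm

Tmean = (27.5 + 16.8)/2 = 22.15 °C
0.408 Ra = 0.408 × 34.8 = 14.1984 mm/d equivalent
ET₀ = 0.0023 × 14.1984 × (22.15 + 17.8) × √10.7 = 0.0023 × 14.1984 × 39.95 × 3.2711 = 4.2675 mm/d
Over 7 days: 4.2675 × 7 = 29.873 mm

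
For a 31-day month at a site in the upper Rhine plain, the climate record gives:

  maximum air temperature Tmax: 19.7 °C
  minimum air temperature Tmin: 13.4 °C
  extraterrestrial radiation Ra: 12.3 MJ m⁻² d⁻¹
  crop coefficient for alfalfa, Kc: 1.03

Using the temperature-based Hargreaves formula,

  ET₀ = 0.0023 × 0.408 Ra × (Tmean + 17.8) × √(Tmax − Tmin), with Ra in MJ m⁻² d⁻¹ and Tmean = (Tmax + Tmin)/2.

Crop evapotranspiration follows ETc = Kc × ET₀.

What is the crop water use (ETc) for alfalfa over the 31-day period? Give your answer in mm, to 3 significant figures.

31.8 mm

Tmean = (19.7 + 13.4)/2 = 16.55 °C
0.408 Ra = 0.408 × 12.3 = 5.0184 mm/d equivalent
ET₀ = 0.0023 × 5.0184 × (16.55 + 17.8) × √6.3 = 0.0023 × 5.0184 × 34.35 × 2.5100 = 0.9952 mm/d
ETc = Kc × ET₀ = 1.03 × 0.9952 = 1.0251 mm/d
Over 31 days: 1.0251 × 31 = 31.778 mm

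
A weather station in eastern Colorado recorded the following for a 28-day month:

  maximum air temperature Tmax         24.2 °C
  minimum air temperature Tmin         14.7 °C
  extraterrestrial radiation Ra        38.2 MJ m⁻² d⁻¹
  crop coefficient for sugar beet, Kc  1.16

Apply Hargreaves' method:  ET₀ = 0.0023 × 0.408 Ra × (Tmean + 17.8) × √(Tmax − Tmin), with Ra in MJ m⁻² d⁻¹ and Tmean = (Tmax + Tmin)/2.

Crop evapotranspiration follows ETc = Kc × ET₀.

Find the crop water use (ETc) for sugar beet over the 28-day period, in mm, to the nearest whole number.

Tmean = (24.2 + 14.7)/2 = 19.45 °C
0.408 Ra = 0.408 × 38.2 = 15.5856 mm/d equivalent
ET₀ = 0.0023 × 15.5856 × (19.45 + 17.8) × √9.5 = 0.0023 × 15.5856 × 37.25 × 3.0822 = 4.1157 mm/d
ETc = Kc × ET₀ = 1.16 × 4.1157 = 4.7742 mm/d
Over 28 days: 4.7742 × 28 = 133.678 mm

134 mm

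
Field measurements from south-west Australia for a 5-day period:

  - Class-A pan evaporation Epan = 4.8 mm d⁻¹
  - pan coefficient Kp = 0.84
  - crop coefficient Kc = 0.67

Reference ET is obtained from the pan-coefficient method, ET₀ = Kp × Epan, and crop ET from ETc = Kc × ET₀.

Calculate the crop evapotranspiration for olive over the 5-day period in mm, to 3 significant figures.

13.5 mm

ET₀ = 0.84 × 4.8 = 4.0320 mm/d
ETc = Kc × ET₀ = 0.67 × 4.0320 = 2.7014 mm/d
Over 5 days: 2.7014 × 5 = 13.507 mm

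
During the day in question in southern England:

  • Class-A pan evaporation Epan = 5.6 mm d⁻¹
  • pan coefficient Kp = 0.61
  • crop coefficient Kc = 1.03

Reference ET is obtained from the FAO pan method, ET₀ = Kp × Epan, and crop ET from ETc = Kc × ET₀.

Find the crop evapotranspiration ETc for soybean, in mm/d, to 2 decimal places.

ET₀ = 0.61 × 5.6 = 3.4160 mm/d
ETc = Kc × ET₀ = 1.03 × 3.4160 = 3.5185 mm/d

3.52 mm/d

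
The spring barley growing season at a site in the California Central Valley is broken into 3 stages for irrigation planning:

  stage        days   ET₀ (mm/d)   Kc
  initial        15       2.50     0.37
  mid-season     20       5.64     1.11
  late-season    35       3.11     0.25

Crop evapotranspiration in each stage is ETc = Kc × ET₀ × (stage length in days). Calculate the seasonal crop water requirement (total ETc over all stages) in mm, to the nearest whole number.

initial: 0.37 × 2.50 × 15 = 13.88 mm
mid-season: 1.11 × 5.64 × 20 = 125.21 mm
late-season: 0.25 × 3.11 × 35 = 27.21 mm
Seasonal total = 166.30 mm

166 mm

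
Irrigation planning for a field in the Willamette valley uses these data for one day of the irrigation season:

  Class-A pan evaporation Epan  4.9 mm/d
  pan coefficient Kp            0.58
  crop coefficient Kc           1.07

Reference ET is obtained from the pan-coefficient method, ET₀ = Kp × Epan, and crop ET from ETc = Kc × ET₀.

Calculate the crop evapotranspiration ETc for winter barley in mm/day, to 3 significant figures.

3.04 mm/day

ET₀ = 0.58 × 4.9 = 2.8420 mm/d
ETc = Kc × ET₀ = 1.07 × 2.8420 = 3.0409 mm/d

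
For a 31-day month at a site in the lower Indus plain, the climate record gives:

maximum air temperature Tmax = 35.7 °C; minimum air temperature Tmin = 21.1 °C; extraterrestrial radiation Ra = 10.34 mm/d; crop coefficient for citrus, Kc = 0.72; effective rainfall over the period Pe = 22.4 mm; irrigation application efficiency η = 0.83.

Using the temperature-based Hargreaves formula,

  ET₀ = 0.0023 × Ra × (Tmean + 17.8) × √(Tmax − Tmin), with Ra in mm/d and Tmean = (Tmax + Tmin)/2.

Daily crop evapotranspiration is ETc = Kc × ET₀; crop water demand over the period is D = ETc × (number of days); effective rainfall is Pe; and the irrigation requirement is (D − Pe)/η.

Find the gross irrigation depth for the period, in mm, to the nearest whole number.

Tmean = (35.7 + 21.1)/2 = 28.40 °C
ET₀ = 0.0023 × 10.34 × (28.40 + 17.8) × √14.6 = 0.0023 × 10.34 × 46.20 × 3.8210 = 4.1982 mm/d
ETc = Kc × ET₀ = 0.72 × 4.1982 = 3.0227 mm/d
Crop demand D = ETc × 31 d = 3.0227 × 31 = 93.704 mm
D − Pe = 93.704 − 22.4 = 71.304 mm
Gross irrigation = 71.304 / 0.83 = 85.908 mm

86 mm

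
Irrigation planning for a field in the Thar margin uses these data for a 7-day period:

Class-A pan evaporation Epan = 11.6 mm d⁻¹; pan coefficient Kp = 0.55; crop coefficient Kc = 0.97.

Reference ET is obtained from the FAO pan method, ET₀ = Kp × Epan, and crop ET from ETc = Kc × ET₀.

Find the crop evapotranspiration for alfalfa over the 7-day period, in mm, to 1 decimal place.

43.3 mm

ET₀ = 0.55 × 11.6 = 6.3800 mm/d
ETc = Kc × ET₀ = 0.97 × 6.3800 = 6.1886 mm/d
Over 7 days: 6.1886 × 7 = 43.320 mm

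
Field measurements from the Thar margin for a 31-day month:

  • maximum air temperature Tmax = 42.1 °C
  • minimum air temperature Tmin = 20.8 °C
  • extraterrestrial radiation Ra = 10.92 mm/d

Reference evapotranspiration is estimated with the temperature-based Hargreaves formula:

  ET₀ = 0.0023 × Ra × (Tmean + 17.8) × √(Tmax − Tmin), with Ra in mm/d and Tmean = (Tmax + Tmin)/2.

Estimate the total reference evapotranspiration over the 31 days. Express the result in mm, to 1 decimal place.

Tmean = (42.1 + 20.8)/2 = 31.45 °C
ET₀ = 0.0023 × 10.92 × (31.45 + 17.8) × √21.3 = 0.0023 × 10.92 × 49.25 × 4.6152 = 5.7088 mm/d
Over 31 days: 5.7088 × 31 = 176.973 mm

177.0 mm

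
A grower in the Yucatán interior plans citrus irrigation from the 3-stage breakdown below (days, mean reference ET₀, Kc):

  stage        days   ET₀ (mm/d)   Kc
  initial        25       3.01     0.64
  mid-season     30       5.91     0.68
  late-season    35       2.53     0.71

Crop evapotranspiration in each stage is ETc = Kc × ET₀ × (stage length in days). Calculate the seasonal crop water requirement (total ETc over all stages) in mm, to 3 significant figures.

initial: 0.64 × 3.01 × 25 = 48.16 mm
mid-season: 0.68 × 5.91 × 30 = 120.56 mm
late-season: 0.71 × 2.53 × 35 = 62.87 mm
Seasonal total = 231.59 mm

232 mm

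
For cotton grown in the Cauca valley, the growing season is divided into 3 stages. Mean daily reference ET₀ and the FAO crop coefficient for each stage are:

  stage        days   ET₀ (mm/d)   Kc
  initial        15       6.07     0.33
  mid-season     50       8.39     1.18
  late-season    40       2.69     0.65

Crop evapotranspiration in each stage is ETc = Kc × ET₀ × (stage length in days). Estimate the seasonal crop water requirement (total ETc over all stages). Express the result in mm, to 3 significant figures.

595 mm

initial: 0.33 × 6.07 × 15 = 30.05 mm
mid-season: 1.18 × 8.39 × 50 = 495.01 mm
late-season: 0.65 × 2.69 × 40 = 69.94 mm
Seasonal total = 595.00 mm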